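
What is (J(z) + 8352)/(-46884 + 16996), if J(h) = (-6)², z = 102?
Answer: -2097/7472 ≈ -0.28065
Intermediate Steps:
J(h) = 36
(J(z) + 8352)/(-46884 + 16996) = (36 + 8352)/(-46884 + 16996) = 8388/(-29888) = 8388*(-1/29888) = -2097/7472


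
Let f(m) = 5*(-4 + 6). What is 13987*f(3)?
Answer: 139870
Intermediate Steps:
f(m) = 10 (f(m) = 5*2 = 10)
13987*f(3) = 13987*10 = 139870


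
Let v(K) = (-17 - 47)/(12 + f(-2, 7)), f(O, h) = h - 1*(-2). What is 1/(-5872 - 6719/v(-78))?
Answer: -64/234709 ≈ -0.00027268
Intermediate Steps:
f(O, h) = 2 + h (f(O, h) = h + 2 = 2 + h)
v(K) = -64/21 (v(K) = (-17 - 47)/(12 + (2 + 7)) = -64/(12 + 9) = -64/21)
1/(-5872 - 6719/v(-78)) = 1/(-5872 - 6719/(-64/21)) = 1/(-5872 - 6719*(-21/64)) = 1/(-5872 + 141099/64) = 1/(-234709/64) = -64/234709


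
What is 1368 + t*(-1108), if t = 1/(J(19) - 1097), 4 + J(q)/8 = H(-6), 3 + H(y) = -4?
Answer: 1622188/1185 ≈ 1368.9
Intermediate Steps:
H(y) = -7 (H(y) = -3 - 4 = -7)
J(q) = -88 (J(q) = -32 + 8*(-7) = -32 - 56 = -88)
t = -1/1185 (t = 1/(-88 - 1097) = 1/(-1185) = -1/1185 ≈ -0.00084388)
1368 + t*(-1108) = 1368 - 1/1185*(-1108) = 1368 + 1108/1185 = 1622188/1185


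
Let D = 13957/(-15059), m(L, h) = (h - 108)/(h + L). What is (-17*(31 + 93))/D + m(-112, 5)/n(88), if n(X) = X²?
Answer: 1547273060691/680287168 ≈ 2274.4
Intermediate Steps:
m(L, h) = (-108 + h)/(L + h)
D = -13957/15059 (D = 13957*(-1/15059) = -13957/15059 ≈ -0.92682)
(-17*(31 + 93))/D + m(-112, 5)/n(88) = (-17*(31 + 93))/(-13957/15059) + ((-108 + 5)/(-112 + 5))/(88²) = -17*124*(-15059/13957) + (-103/(-107))/7744 = -2108*(-15059/13957) - 1/107*(-103)*(1/7744) = 1867316/821 + (103/107)*(1/7744) = 1867316/821 + 103/828608 = 1547273060691/680287168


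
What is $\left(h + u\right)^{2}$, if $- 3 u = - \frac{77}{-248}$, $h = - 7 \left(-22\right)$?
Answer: $\frac{13110021001}{553536} \approx 23684.0$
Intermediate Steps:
$h = 154$ ($h = \left(-1\right) \left(-154\right) = 154$)
$u = - \frac{77}{744}$ ($u = - \frac{\left(-77\right) \frac{1}{-248}}{3} = - \frac{\left(-77\right) \left(- \frac{1}{248}\right)}{3} = \left(- \frac{1}{3}\right) \frac{77}{248} = - \frac{77}{744} \approx -0.10349$)
$\left(h + u\right)^{2} = \left(154 - \frac{77}{744}\right)^{2} = \left(\frac{114499}{744}\right)^{2} = \frac{13110021001}{553536}$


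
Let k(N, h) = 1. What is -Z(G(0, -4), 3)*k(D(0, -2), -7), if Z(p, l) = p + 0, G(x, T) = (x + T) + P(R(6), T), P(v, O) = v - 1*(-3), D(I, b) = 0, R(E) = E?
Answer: -5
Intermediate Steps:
P(v, O) = 3 + v (P(v, O) = v + 3 = 3 + v)
G(x, T) = 9 + T + x (G(x, T) = (x + T) + (3 + 6) = (T + x) + 9 = 9 + T + x)
Z(p, l) = p
-Z(G(0, -4), 3)*k(D(0, -2), -7) = -(9 - 4 + 0) = -5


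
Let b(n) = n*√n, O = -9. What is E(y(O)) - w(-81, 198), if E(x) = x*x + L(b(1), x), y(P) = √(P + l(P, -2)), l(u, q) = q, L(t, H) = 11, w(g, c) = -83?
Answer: 83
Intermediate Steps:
b(n) = n^(3/2)
y(P) = √(-2 + P) (y(P) = √(P - 2) = √(-2 + P))
E(x) = 11 + x² (E(x) = x*x + 11 = x² + 11 = 11 + x²)
E(y(O)) - w(-81, 198) = (11 + (√(-2 - 9))²) - 1*(-83) = (11 + (√(-11))²) + 83 = (11 + (I*√11)²) + 83 = (11 - 11) + 83 = 0 + 83 = 83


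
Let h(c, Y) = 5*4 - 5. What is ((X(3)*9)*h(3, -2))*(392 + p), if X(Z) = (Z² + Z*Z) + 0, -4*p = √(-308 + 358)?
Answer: 952560 - 6075*√2/2 ≈ 9.4826e+5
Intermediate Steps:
h(c, Y) = 15 (h(c, Y) = 20 - 5 = 15)
p = -5*√2/4 (p = -√(-308 + 358)/4 = -5*√2/4 ≈ -1.7678)
X(Z) = 2*Z² (X(Z) = (Z² + Z²) + 0 = 2*Z² + 0 = 2*Z²)
((X(3)*9)*h(3, -2))*(392 + p) = (((2*3²)*9)*15)*(392 - 5*√2/4) = (((2*9)*9)*15)*(392 - 5*√2/4) = ((18*9)*15)*(392 - 5*√2/4) = (162*15)*(392 - 5*√2/4) = 2430*(392 - 5*√2/4) = 952560 - 6075*√2/2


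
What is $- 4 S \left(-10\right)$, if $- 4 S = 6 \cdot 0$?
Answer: $0$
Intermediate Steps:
$S = 0$ ($S = - \frac{6 \cdot 0}{4} = \left(- \frac{1}{4}\right) 0 = 0$)
$- 4 S \left(-10\right) = \left(-4\right) 0 \left(-10\right) = 0 \left(-10\right) = 0$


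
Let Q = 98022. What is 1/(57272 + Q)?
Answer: 1/155294 ≈ 6.4394e-6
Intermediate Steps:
1/(57272 + Q) = 1/(57272 + 98022) = 1/155294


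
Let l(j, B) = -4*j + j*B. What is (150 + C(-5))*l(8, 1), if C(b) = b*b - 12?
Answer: -3912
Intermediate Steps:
l(j, B) = -4*j + B*j
C(b) = -12 + b² (C(b) = b² - 12 = -12 + b²)
(150 + C(-5))*l(8, 1) = (150 + (-12 + (-5)²))*(8*(-4 + 1)) = (150 + (-12 + 25))*(8*(-3)) = (150 + 13)*(-24) = 163*(-24) = -3912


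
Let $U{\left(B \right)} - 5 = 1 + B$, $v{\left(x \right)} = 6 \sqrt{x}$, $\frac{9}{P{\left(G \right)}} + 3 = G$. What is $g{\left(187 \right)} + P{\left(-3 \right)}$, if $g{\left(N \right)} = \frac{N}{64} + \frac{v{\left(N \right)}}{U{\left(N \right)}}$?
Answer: $\frac{91}{64} + \frac{6 \sqrt{187}}{193} \approx 1.847$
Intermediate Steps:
$P{\left(G \right)} = \frac{9}{-3 + G}$
$U{\left(B \right)} = 6 + B$ ($U{\left(B \right)} = 5 + \left(1 + B\right) = 6 + B$)
$g{\left(N \right)} = \frac{N}{64} + \frac{6 \sqrt{N}}{6 + N}$
$g{\left(187 \right)} + P{\left(-3 \right)} = \frac{384 \sqrt{187} + 187 \left(6 + 187\right)}{64 \left(6 + 187\right)} + \frac{9}{-3 - 3} = \frac{384 \sqrt{187} + 187 \cdot 193}{64 \cdot 193} + \frac{9}{-6} = \frac{1}{64} \cdot \frac{1}{193} \left(384 \sqrt{187} + 36091\right) + 9 \left(- \frac{1}{6}\right) = \frac{1}{64} \cdot \frac{1}{193} \left(36091 + 384 \sqrt{187}\right) - \frac{3}{2} = \left(\frac{187}{64} + \frac{6 \sqrt{187}}{193}\right) - \frac{3}{2} = \frac{91}{64} + \frac{6 \sqrt{187}}{193}$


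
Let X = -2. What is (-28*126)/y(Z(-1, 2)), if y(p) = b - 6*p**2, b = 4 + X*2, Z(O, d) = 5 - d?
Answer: 196/3 ≈ 65.333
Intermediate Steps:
b = 0 (b = 4 - 2*2 = 4 - 4 = 0)
y(p) = -6*p**2 (y(p) = 0 - 6*p**2 = -6*p**2)
(-28*126)/y(Z(-1, 2)) = (-28*126)/((-6*(5 - 1*2)**2)) = -3528*(-1/(6*(5 - 2)**2)) = -3528/((-6*3**2)) = -3528/((-6*9)) = -3528/(-54) = -3528*(-1/54) = 196/3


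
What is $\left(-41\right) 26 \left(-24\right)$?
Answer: $25584$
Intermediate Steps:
$\left(-41\right) 26 \left(-24\right) = \left(-1066\right) \left(-24\right) = 25584$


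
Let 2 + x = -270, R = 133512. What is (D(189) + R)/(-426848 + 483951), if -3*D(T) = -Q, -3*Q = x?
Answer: 1201880/513927 ≈ 2.3386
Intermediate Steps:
x = -272 (x = -2 - 270 = -272)
Q = 272/3 (Q = -⅓*(-272) = 272/3 ≈ 90.667)
D(T) = 272/9 (D(T) = -(-1)*272/(3*3) = -⅓*(-272/3) = 272/9)
(D(189) + R)/(-426848 + 483951) = (272/9 + 133512)/(-426848 + 483951) = (1201880/9)/57103 = (1201880/9)*(1/57103) = 1201880/513927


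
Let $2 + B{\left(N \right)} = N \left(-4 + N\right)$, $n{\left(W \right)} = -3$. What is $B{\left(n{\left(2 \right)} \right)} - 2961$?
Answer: $-2942$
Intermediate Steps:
$B{\left(N \right)} = -2 + N \left(-4 + N\right)$
$B{\left(n{\left(2 \right)} \right)} - 2961 = \left(-2 + \left(-3\right)^{2} - -12\right) - 2961 = \left(-2 + 9 + 12\right) - 2961 = 19 - 2961 = -2942$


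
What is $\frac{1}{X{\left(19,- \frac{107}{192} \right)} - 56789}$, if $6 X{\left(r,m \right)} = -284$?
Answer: $- \frac{3}{170509} \approx -1.7594 \cdot 10^{-5}$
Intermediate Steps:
$X{\left(r,m \right)} = - \frac{142}{3}$ ($X{\left(r,m \right)} = \frac{1}{6} \left(-284\right) = - \frac{142}{3}$)
$\frac{1}{X{\left(19,- \frac{107}{192} \right)} - 56789} = \frac{1}{- \frac{142}{3} - 56789} = \frac{1}{- \frac{170509}{3}} = - \frac{3}{170509}$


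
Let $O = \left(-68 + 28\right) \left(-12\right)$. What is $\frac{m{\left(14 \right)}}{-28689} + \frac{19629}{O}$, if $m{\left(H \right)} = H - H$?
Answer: $\frac{6543}{160} \approx 40.894$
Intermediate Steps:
$m{\left(H \right)} = 0$
$O = 480$ ($O = \left(-40\right) \left(-12\right) = 480$)
$\frac{m{\left(14 \right)}}{-28689} + \frac{19629}{O} = \frac{0}{-28689} + \frac{19629}{480} = 0 \left(- \frac{1}{28689}\right) + 19629 \cdot \frac{1}{480} = 0 + \frac{6543}{160} = \frac{6543}{160}$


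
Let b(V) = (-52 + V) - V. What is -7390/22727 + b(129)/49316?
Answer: -91406761/280201183 ≈ -0.32622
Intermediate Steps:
b(V) = -52
-7390/22727 + b(129)/49316 = -7390/22727 - 52/49316 = -7390*1/22727 - 52*1/49316 = -7390/22727 - 13/12329 = -91406761/280201183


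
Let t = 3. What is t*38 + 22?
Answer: 136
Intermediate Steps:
t*38 + 22 = 3*38 + 22 = 114 + 22 = 136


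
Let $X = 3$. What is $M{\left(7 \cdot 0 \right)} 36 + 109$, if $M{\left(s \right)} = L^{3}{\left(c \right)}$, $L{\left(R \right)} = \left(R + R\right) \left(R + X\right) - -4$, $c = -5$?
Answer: $497773$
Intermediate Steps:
$L{\left(R \right)} = 4 + 2 R \left(3 + R\right)$ ($L{\left(R \right)} = \left(R + R\right) \left(R + 3\right) - -4 = 2 R \left(3 + R\right) + 4 = 4 + 2 R \left(3 + R\right)$)
$M{\left(s \right)} = 13824$ ($M{\left(s \right)} = \left(4 + 2 \left(-5\right)^{2} + 6 \left(-5\right)\right)^{3} = \left(4 + 2 \cdot 25 - 30\right)^{3} = \left(4 + 50 - 30\right)^{3} = 24^{3} = 13824$)
$M{\left(7 \cdot 0 \right)} 36 + 109 = 13824 \cdot 36 + 109 = 497664 + 109 = 497773$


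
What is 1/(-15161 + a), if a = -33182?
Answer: -1/48343 ≈ -2.0686e-5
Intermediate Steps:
1/(-15161 + a) = 1/(-15161 - 33182) = 1/(-48343) = -1/48343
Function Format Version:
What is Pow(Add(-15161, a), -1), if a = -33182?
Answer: Rational(-1, 48343) ≈ -2.0686e-5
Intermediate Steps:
Pow(Add(-15161, a), -1) = Pow(Add(-15161, -33182), -1) = Pow(-48343, -1) = Rational(-1, 48343)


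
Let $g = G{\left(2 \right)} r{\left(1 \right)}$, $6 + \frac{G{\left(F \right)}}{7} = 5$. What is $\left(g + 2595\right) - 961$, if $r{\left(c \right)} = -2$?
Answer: $1648$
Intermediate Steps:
$G{\left(F \right)} = -7$ ($G{\left(F \right)} = -42 + 7 \cdot 5 = -42 + 35 = -7$)
$g = 14$ ($g = \left(-7\right) \left(-2\right) = 14$)
$\left(g + 2595\right) - 961 = \left(14 + 2595\right) - 961 = 2609 + \left(-1425 + 464\right) = 2609 - 961 = 1648$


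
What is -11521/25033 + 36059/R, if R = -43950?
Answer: -1409012897/1100200350 ≈ -1.2807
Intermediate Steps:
-11521/25033 + 36059/R = -11521/25033 + 36059/(-43950) = -11521*1/25033 + 36059*(-1/43950) = -11521/25033 - 36059/43950 = -1409012897/1100200350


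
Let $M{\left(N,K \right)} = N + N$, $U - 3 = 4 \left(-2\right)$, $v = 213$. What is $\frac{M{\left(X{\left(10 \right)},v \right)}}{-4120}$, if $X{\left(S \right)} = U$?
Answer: $\frac{1}{412} \approx 0.0024272$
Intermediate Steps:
$U = -5$ ($U = 3 + 4 \left(-2\right) = 3 - 8 = -5$)
$X{\left(S \right)} = -5$
$M{\left(N,K \right)} = 2 N$
$\frac{M{\left(X{\left(10 \right)},v \right)}}{-4120} = \frac{2 \left(-5\right)}{-4120} = \left(-10\right) \left(- \frac{1}{4120}\right) = \frac{1}{412}$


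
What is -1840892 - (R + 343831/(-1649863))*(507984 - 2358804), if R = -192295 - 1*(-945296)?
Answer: 2299359756568528444/1649863 ≈ 1.3937e+12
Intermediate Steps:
R = 753001 (R = -192295 + 945296 = 753001)
-1840892 - (R + 343831/(-1649863))*(507984 - 2358804) = -1840892 - (753001 + 343831/(-1649863))*(507984 - 2358804) = -1840892 - (753001 + 343831*(-1/1649863))*(-1850820) = -1840892 - (753001 - 343831/1649863)*(-1850820) = -1840892 - 1242348145032*(-1850820)/1649863 = -1840892 - 1*(-2299362793788126240/1649863) = -1840892 + 2299362793788126240/1649863 = 2299359756568528444/1649863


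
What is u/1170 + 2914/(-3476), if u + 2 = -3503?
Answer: -389819/101673 ≈ -3.8340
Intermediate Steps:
u = -3505 (u = -2 - 3503 = -3505)
u/1170 + 2914/(-3476) = -3505/1170 + 2914/(-3476) = -3505*1/1170 + 2914*(-1/3476) = -701/234 - 1457/1738 = -389819/101673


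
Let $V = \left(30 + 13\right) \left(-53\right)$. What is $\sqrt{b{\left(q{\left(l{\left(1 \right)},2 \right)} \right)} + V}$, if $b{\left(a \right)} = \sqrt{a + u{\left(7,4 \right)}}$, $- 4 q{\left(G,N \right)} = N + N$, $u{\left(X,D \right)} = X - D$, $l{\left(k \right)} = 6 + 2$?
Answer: $\sqrt{-2279 + \sqrt{2}} \approx 47.724 i$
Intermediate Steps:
$l{\left(k \right)} = 8$
$q{\left(G,N \right)} = - \frac{N}{2}$ ($q{\left(G,N \right)} = - \frac{N + N}{4} = - \frac{2 N}{4} = - \frac{N}{2}$)
$V = -2279$ ($V = 43 \left(-53\right) = -2279$)
$b{\left(a \right)} = \sqrt{3 + a}$ ($b{\left(a \right)} = \sqrt{a + \left(7 - 4\right)} = \sqrt{a + 3} = \sqrt{3 + a}$)
$\sqrt{b{\left(q{\left(l{\left(1 \right)},2 \right)} \right)} + V} = \sqrt{\sqrt{3 - 1} - 2279} = \sqrt{\sqrt{2} - 2279} = \sqrt{-2279 + \sqrt{2}}$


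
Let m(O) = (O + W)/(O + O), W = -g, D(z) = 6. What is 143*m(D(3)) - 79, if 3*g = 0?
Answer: -15/2 ≈ -7.5000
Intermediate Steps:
g = 0 (g = (1/3)*0 = 0)
W = 0 (W = -1*0 = 0)
m(O) = 1/2 (m(O) = (O + 0)/(O + O) = O/((2*O)) = O*(1/(2*O)) = 1/2)
143*m(D(3)) - 79 = 143*(1/2) - 79 = 143/2 - 79 = -15/2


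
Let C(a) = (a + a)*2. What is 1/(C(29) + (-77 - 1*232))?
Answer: -1/193 ≈ -0.0051813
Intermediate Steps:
C(a) = 4*a (C(a) = (2*a)*2 = 4*a)
1/(C(29) + (-77 - 1*232)) = 1/(4*29 + (-77 - 1*232)) = 1/(116 + (-77 - 232)) = 1/(116 - 309) = 1/(-193) = -1/193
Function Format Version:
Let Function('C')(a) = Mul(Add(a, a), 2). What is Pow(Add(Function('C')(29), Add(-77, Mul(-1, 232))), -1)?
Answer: Rational(-1, 193) ≈ -0.0051813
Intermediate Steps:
Function('C')(a) = Mul(4, a) (Function('C')(a) = Mul(Mul(2, a), 2) = Mul(4, a))
Pow(Add(Function('C')(29), Add(-77, Mul(-1, 232))), -1) = Pow(Add(Mul(4, 29), Add(-77, Mul(-1, 232))), -1) = Pow(Add(116, Add(-77, -232)), -1) = Pow(Add(116, -309), -1) = Pow(-193, -1) = Rational(-1, 193)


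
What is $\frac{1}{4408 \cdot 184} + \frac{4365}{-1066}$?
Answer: $- \frac{1770164107}{432301376} \approx -4.0947$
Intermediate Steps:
$\frac{1}{4408 \cdot 184} + \frac{4365}{-1066} = \frac{1}{4408} \cdot \frac{1}{184} + 4365 \left(- \frac{1}{1066}\right) = \frac{1}{811072} - \frac{4365}{1066} = - \frac{1770164107}{432301376}$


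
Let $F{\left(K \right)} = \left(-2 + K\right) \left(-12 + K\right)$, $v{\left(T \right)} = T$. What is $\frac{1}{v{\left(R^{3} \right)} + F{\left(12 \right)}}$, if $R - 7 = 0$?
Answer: $\frac{1}{343} \approx 0.0029155$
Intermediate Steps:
$R = 7$ ($R = 7 + 0 = 7$)
$F{\left(K \right)} = \left(-12 + K\right) \left(-2 + K\right)$
$\frac{1}{v{\left(R^{3} \right)} + F{\left(12 \right)}} = \frac{1}{7^{3} + \left(24 + 12^{2} - 168\right)} = \frac{1}{343 + \left(24 + 144 - 168\right)} = \frac{1}{343 + 0} = \frac{1}{343}$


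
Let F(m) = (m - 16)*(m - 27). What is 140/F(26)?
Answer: -14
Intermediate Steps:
F(m) = (-27 + m)*(-16 + m) (F(m) = (-16 + m)*(-27 + m) = (-27 + m)*(-16 + m))
140/F(26) = 140/(432 + 26² - 43*26) = 140/(432 + 676 - 1118) = 140/(-10) = 140*(-⅒) = -14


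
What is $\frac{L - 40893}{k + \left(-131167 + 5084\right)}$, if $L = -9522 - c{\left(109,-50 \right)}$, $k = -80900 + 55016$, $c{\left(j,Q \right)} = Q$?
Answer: $\frac{50365}{151967} \approx 0.33142$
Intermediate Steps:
$k = -25884$
$L = -9472$ ($L = -9522 - -50 = -9522 + 50 = -9472$)
$\frac{L - 40893}{k + \left(-131167 + 5084\right)} = \frac{-9472 - 40893}{-25884 + \left(-131167 + 5084\right)} = - \frac{50365}{-25884 - 126083} = - \frac{50365}{-151967} = \left(-50365\right) \left(- \frac{1}{151967}\right) = \frac{50365}{151967}$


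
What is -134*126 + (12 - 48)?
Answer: -16920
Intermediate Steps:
-134*126 + (12 - 48) = -16884 - 36 = -16920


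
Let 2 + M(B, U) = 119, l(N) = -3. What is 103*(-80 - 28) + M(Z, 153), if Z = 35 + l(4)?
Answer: -11007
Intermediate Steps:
Z = 32 (Z = 35 - 3 = 32)
M(B, U) = 117 (M(B, U) = -2 + 119 = 117)
103*(-80 - 28) + M(Z, 153) = 103*(-80 - 28) + 117 = 103*(-108) + 117 = -11124 + 117 = -11007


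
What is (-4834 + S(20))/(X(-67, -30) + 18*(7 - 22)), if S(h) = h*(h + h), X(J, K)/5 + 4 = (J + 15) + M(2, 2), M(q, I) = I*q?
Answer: 2017/265 ≈ 7.6113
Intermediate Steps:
X(J, K) = 75 + 5*J (X(J, K) = -20 + 5*((J + 15) + 2*2) = -20 + 5*((15 + J) + 4) = -20 + 5*(19 + J) = -20 + (95 + 5*J) = 75 + 5*J)
S(h) = 2*h² (S(h) = h*(2*h) = 2*h²)
(-4834 + S(20))/(X(-67, -30) + 18*(7 - 22)) = (-4834 + 2*20²)/((75 + 5*(-67)) + 18*(7 - 22)) = (-4834 + 2*400)/((75 - 335) + 18*(-15)) = (-4834 + 800)/(-260 - 270) = -4034/(-530) = -4034*(-1/530) = 2017/265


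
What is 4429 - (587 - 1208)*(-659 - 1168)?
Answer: -1130138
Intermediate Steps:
4429 - (587 - 1208)*(-659 - 1168) = 4429 - (-621)*(-1827) = 4429 - 1*1134567 = 4429 - 1134567 = -1130138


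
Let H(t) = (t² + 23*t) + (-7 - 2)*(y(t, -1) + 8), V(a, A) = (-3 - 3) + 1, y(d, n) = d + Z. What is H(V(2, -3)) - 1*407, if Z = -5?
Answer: -479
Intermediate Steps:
y(d, n) = -5 + d (y(d, n) = d - 5 = -5 + d)
V(a, A) = -5 (V(a, A) = -6 + 1 = -5)
H(t) = -27 + t² + 14*t (H(t) = (t² + 23*t) + (-7 - 2)*((-5 + t) + 8) = (t² + 23*t) - 9*(3 + t) = (t² + 23*t) + (-27 - 9*t) = -27 + t² + 14*t)
H(V(2, -3)) - 1*407 = (-27 + (-5)² + 14*(-5)) - 1*407 = (-27 + 25 - 70) - 407 = -72 - 407 = -479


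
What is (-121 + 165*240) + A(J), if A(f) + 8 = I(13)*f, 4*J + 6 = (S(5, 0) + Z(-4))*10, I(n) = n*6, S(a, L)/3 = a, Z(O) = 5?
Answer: 43254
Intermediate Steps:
S(a, L) = 3*a
I(n) = 6*n
J = 97/2 (J = -3/2 + ((3*5 + 5)*10)/4 = -3/2 + ((15 + 5)*10)/4 = -3/2 + (20*10)/4 = -3/2 + (¼)*200 = -3/2 + 50 = 97/2 ≈ 48.500)
A(f) = -8 + 78*f (A(f) = -8 + (6*13)*f = -8 + 78*f)
(-121 + 165*240) + A(J) = (-121 + 165*240) + (-8 + 78*(97/2)) = (-121 + 39600) + (-8 + 3783) = 39479 + 3775 = 43254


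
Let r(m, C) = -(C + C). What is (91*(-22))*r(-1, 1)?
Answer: 4004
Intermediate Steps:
r(m, C) = -2*C
(91*(-22))*r(-1, 1) = (91*(-22))*(-2*1) = -2002*(-2) = 4004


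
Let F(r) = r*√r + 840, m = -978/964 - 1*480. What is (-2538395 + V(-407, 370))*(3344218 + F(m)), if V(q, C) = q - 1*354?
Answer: -8493624091048 + 441525584583*I*√12416802/58081 ≈ -8.4936e+12 + 2.6787e+10*I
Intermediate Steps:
V(q, C) = -354 + q (V(q, C) = q - 354 = -354 + q)
m = -231849/482 (m = -978*1/964 - 480 = -489/482 - 480 = -231849/482 ≈ -481.01)
F(r) = 840 + r^(3/2) (F(r) = r^(3/2) + 840 = 840 + r^(3/2))
(-2538395 + V(-407, 370))*(3344218 + F(m)) = (-2538395 + (-354 - 407))*(3344218 + (840 + (-231849/482)^(3/2))) = (-2538395 - 761)*(3344218 + (840 - 695547*I*√12416802/232324)) = -2539156*(3345058 - 695547*I*√12416802/232324) = -8493624091048 + 441525584583*I*√12416802/58081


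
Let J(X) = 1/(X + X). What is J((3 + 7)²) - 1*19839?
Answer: -3967799/200 ≈ -19839.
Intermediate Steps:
J(X) = 1/(2*X)
J((3 + 7)²) - 1*19839 = 1/(2*((3 + 7)²)) - 1*19839 = 1/(2*(10²)) - 19839 = (½)/100 - 19839 = (½)*(1/100) - 19839 = 1/200 - 19839 = -3967799/200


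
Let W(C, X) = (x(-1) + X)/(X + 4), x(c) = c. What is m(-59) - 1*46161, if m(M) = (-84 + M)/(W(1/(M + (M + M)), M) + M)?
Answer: -2261768/49 ≈ -46159.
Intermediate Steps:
W(C, X) = (-1 + X)/(4 + X) (W(C, X) = (-1 + X)/(X + 4) = (-1 + X)/(4 + X))
m(M) = (-84 + M)/(M + (-1 + M)/(4 + M)) (m(M) = (-84 + M)/((-1 + M)/(4 + M) + M) = (-84 + M)/(M + (-1 + M)/(4 + M)))
m(-59) - 1*46161 = (-84 - 59)*(4 - 59)/(-1 - 59 - 59*(4 - 59)) - 1*46161 = -143*(-55)/(-1 - 59 - 59*(-55)) - 46161 = -143*(-55)/(-1 - 59 + 3245) - 46161 = -143*(-55)/3185 - 46161 = (1/3185)*(-143)*(-55) - 46161 = 121/49 - 46161 = -2261768/49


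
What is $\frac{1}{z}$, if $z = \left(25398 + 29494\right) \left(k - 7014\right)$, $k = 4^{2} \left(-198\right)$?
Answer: $- \frac{1}{558910344} \approx -1.7892 \cdot 10^{-9}$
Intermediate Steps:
$k = -3168$ ($k = 16 \left(-198\right) = -3168$)
$z = -558910344$ ($z = \left(25398 + 29494\right) \left(-3168 - 7014\right) = 54892 \left(-10182\right) = -558910344$)
$\frac{1}{z} = \frac{1}{-558910344} = - \frac{1}{558910344}$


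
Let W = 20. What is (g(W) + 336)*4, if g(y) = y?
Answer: 1424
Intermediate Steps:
(g(W) + 336)*4 = (20 + 336)*4 = 356*4 = 1424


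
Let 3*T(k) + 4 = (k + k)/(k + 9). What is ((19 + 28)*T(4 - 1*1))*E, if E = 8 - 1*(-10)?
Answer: -987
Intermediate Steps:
E = 18 (E = 8 + 10 = 18)
T(k) = -4/3 + 2*k/(3*(9 + k)) (T(k) = -4/3 + ((k + k)/(k + 9))/3 = -4/3 + ((2*k)/(9 + k))/3 = -4/3 + (2*k/(9 + k))/3 = -4/3 + 2*k/(3*(9 + k)))
((19 + 28)*T(4 - 1*1))*E = ((19 + 28)*(2*(-18 - (4 - 1*1))/(3*(9 + (4 - 1*1)))))*18 = (47*(2*(-18 - (4 - 1))/(3*(9 + (4 - 1)))))*18 = (47*(2*(-18 - 1*3)/(3*(9 + 3))))*18 = (47*((⅔)*(-18 - 3)/12))*18 = (47*((⅔)*(1/12)*(-21)))*18 = (47*(-7/6))*18 = -329/6*18 = -987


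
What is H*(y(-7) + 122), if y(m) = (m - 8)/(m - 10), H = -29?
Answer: -60581/17 ≈ -3563.6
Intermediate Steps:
y(m) = (-8 + m)/(-10 + m)
H*(y(-7) + 122) = -29*((-8 - 7)/(-10 - 7) + 122) = -29*(-15/(-17) + 122) = -29*(-1/17*(-15) + 122) = -29*(15/17 + 122) = -29*2089/17 = -60581/17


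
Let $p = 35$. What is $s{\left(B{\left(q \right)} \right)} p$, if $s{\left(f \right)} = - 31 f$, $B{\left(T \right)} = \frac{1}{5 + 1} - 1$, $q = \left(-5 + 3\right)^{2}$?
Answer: $\frac{5425}{6} \approx 904.17$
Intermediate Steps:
$q = 4$ ($q = \left(-2\right)^{2} = 4$)
$B{\left(T \right)} = - \frac{5}{6}$ ($B{\left(T \right)} = \frac{1}{6} - 1 = - \frac{5}{6}$)
$s{\left(B{\left(q \right)} \right)} p = \left(-31\right) \left(- \frac{5}{6}\right) 35 = \frac{155}{6} \cdot 35 = \frac{5425}{6}$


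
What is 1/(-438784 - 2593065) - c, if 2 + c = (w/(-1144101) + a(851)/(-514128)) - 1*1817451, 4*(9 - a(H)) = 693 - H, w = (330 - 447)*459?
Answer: 2160802670589443358769999/1188918077267665248 ≈ 1.8175e+6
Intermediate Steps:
w = -53703 (w = -117*459 = -53703)
a(H) = -657/4 + H/4 (a(H) = 9 - (693 - H)/4 = 9 + (-693/4 + H/4) = -657/4 + H/4)
c = -712701282481362199/392142905952 (c = -2 + ((-53703/(-1144101) + (-657/4 + (¼)*851)/(-514128)) - 1*1817451) = -2 + ((-53703*(-1/1144101) + (-657/4 + 851/4)*(-1/514128)) - 1817451) = -2 + ((17901/381367 + (97/2)*(-1/514128)) - 1817451) = -2 + ((17901/381367 - 97/1028256) - 1817451) = -2 + (18369818057/392142905952 - 1817451) = -2 - 712700498195550295/392142905952 = -712701282481362199/392142905952 ≈ -1.8175e+6)
1/(-438784 - 2593065) - c = 1/(-438784 - 2593065) - 1*(-712701282481362199/392142905952) = 1/(-3031849) + 712701282481362199/392142905952 = -1/3031849 + 712701282481362199/392142905952 = 2160802670589443358769999/1188918077267665248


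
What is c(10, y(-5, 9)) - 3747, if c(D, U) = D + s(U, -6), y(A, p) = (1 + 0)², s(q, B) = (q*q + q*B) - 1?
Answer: -3743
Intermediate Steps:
s(q, B) = -1 + q² + B*q (s(q, B) = (q² + B*q) - 1 = -1 + q² + B*q)
y(A, p) = 1 (y(A, p) = 1² = 1)
c(D, U) = -1 + D + U² - 6*U (c(D, U) = D + (-1 + U² - 6*U) = -1 + D + U² - 6*U)
c(10, y(-5, 9)) - 3747 = (-1 + 10 + 1² - 6*1) - 3747 = (-1 + 10 + 1 - 6) - 3747 = 4 - 3747 = -3743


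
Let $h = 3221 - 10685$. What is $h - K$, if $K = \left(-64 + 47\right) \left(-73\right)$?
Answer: $-8705$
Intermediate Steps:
$h = -7464$ ($h = 3221 - 10685 = -7464$)
$K = 1241$ ($K = \left(-17\right) \left(-73\right) = 1241$)
$h - K = -7464 - 1241 = -8705$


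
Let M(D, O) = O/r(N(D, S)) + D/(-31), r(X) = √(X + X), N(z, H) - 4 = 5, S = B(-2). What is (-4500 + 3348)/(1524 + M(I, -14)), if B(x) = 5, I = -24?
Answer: -7596156672/10054140119 - 11624256*√2/10054140119 ≈ -0.75716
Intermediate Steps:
S = 5
N(z, H) = 9 (N(z, H) = 4 + 5 = 9)
r(X) = √2*√X (r(X) = √(2*X) = √2*√X)
M(D, O) = -D/31 + O*√2/6 (M(D, O) = O/((√2*√9)) + D/(-31) = O/((√2*3)) + D*(-1/31) = O/((3*√2)) - D/31 = O*(√2/6) - D/31 = O*√2/6 - D/31 = -D/31 + O*√2/6)
(-4500 + 3348)/(1524 + M(I, -14)) = (-4500 + 3348)/(1524 + (-1/31*(-24) + (⅙)*(-14)*√2)) = -1152/(1524 + (24/31 - 7*√2/3)) = -1152/(47268/31 - 7*√2/3)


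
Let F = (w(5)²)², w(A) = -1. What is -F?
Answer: -1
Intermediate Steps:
F = 1 (F = ((-1)²)² = 1² = 1)
-F = -1*1 = -1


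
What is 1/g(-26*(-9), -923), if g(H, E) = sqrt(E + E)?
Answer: -I*sqrt(1846)/1846 ≈ -0.023275*I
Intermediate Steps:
g(H, E) = sqrt(2)*sqrt(E) (g(H, E) = sqrt(2*E) = sqrt(2)*sqrt(E))
1/g(-26*(-9), -923) = 1/(sqrt(2)*sqrt(-923)) = 1/(sqrt(2)*(I*sqrt(923))) = 1/(I*sqrt(1846)) = -I*sqrt(1846)/1846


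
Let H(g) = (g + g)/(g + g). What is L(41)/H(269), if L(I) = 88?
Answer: 88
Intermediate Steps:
H(g) = 1 (H(g) = (2*g)/((2*g)) = (2*g)*(1/(2*g)) = 1)
L(41)/H(269) = 88/1 = 88*1 = 88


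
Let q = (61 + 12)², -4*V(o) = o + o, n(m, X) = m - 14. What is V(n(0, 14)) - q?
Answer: -5322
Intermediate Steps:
n(m, X) = -14 + m
V(o) = -o/2 (V(o) = -(o + o)/4 = -o/2)
q = 5329 (q = 73² = 5329)
V(n(0, 14)) - q = -(-14 + 0)/2 - 1*5329 = -½*(-14) - 5329 = 7 - 5329 = -5322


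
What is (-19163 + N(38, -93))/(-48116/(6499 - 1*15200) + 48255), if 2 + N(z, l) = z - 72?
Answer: -167050499/419914871 ≈ -0.39782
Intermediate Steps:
N(z, l) = -74 + z (N(z, l) = -2 + (z - 72) = -2 + (-72 + z) = -74 + z)
(-19163 + N(38, -93))/(-48116/(6499 - 1*15200) + 48255) = (-19163 + (-74 + 38))/(-48116/(6499 - 1*15200) + 48255) = (-19163 - 36)/(-48116/(6499 - 15200) + 48255) = -19199/(-48116/(-8701) + 48255) = -19199/(-48116*(-1/8701) + 48255) = -19199/(48116/8701 + 48255) = -19199/419914871/8701 = -19199*8701/419914871 = -167050499/419914871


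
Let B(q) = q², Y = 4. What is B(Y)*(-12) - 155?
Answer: -347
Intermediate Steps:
B(Y)*(-12) - 155 = 4²*(-12) - 155 = 16*(-12) - 155 = -192 - 155 = -347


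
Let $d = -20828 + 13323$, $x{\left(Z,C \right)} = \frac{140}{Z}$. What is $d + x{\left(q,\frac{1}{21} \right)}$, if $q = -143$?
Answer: $- \frac{1073355}{143} \approx -7506.0$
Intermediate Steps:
$d = -7505$
$d + x{\left(q,\frac{1}{21} \right)} = -7505 + \frac{140}{-143} = -7505 + 140 \left(- \frac{1}{143}\right) = -7505 - \frac{140}{143} = - \frac{1073355}{143}$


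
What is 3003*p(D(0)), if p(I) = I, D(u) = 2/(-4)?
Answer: -3003/2 ≈ -1501.5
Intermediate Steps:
D(u) = -½ (D(u) = 2*(-¼) = -½)
3003*p(D(0)) = 3003*(-½) = -3003/2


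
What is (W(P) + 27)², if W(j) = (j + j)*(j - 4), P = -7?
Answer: 32761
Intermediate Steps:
W(j) = 2*j*(-4 + j) (W(j) = (2*j)*(-4 + j) = 2*j*(-4 + j))
(W(P) + 27)² = (2*(-7)*(-4 - 7) + 27)² = (2*(-7)*(-11) + 27)² = (154 + 27)² = 181² = 32761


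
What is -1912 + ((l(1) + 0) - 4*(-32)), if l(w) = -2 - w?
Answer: -1787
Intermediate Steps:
-1912 + ((l(1) + 0) - 4*(-32)) = -1912 + (((-2 - 1*1) + 0) - 4*(-32)) = -1912 + (((-2 - 1) + 0) + 128) = -1912 + ((-3 + 0) + 128) = -1912 + (-3 + 128) = -1912 + 125 = -1787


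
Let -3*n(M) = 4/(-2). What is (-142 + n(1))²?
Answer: 179776/9 ≈ 19975.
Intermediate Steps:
n(M) = ⅔ (n(M) = -4/(3*(-2)) = -4*(-1)/(3*2) = -⅓*(-2) = ⅔)
(-142 + n(1))² = (-142 + ⅔)² = (-424/3)² = 179776/9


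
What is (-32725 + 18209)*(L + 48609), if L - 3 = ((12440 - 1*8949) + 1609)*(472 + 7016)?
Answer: -555054272592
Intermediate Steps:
L = 38188803 (L = 3 + ((12440 - 1*8949) + 1609)*(472 + 7016) = 3 + ((12440 - 8949) + 1609)*7488 = 3 + (3491 + 1609)*7488 = 3 + 5100*7488 = 3 + 38188800 = 38188803)
(-32725 + 18209)*(L + 48609) = (-32725 + 18209)*(38188803 + 48609) = -14516*38237412 = -555054272592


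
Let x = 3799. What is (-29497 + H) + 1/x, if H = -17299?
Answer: -177778003/3799 ≈ -46796.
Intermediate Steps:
(-29497 + H) + 1/x = (-29497 - 17299) + 1/3799 = -46796 + 1/3799 = -177778003/3799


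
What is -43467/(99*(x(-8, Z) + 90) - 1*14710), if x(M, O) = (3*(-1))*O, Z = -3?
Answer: 43467/4909 ≈ 8.8546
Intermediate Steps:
x(M, O) = -3*O
-43467/(99*(x(-8, Z) + 90) - 1*14710) = -43467/(99*(-3*(-3) + 90) - 1*14710) = -43467/(99*(9 + 90) - 14710) = -43467/(99*99 - 14710) = -43467/(9801 - 14710) = -43467/(-4909) = -43467*(-1/4909) = 43467/4909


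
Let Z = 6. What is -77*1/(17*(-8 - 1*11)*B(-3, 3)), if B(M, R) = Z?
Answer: 77/1938 ≈ 0.039732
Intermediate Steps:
B(M, R) = 6
-77*1/(17*(-8 - 1*11)*B(-3, 3)) = -77*1/(102*(-8 - 1*11)) = -77*1/(102*(-8 - 11)) = -77/(-19*6*17) = -77/((-114*17)) = -77/(-1938) = -77*(-1/1938) = 77/1938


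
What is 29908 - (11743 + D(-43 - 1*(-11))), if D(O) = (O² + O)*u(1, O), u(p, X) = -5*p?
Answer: 23125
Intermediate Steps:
D(O) = -5*O - 5*O² (D(O) = (O² + O)*(-5*1) = (O + O²)*(-5) = -5*O - 5*O²)
29908 - (11743 + D(-43 - 1*(-11))) = 29908 - (11743 - 5*(-43 - 1*(-11))*(1 + (-43 - 1*(-11)))) = 29908 - (11743 - 5*(-43 + 11)*(1 + (-43 + 11))) = 29908 - (11743 - 5*(-32)*(1 - 32)) = 29908 - (11743 - 5*(-32)*(-31)) = 29908 - (11743 - 4960) = 29908 - 1*6783 = 29908 - 6783 = 23125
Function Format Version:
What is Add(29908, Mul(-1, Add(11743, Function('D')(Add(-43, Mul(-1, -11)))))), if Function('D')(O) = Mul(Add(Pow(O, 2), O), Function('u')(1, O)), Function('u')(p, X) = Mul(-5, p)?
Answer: 23125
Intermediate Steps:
Function('D')(O) = Add(Mul(-5, O), Mul(-5, Pow(O, 2))) (Function('D')(O) = Mul(Add(Pow(O, 2), O), Mul(-5, 1)) = Mul(Add(O, Pow(O, 2)), -5) = Add(Mul(-5, O), Mul(-5, Pow(O, 2))))
Add(29908, Mul(-1, Add(11743, Function('D')(Add(-43, Mul(-1, -11)))))) = Add(29908, Mul(-1, Add(11743, Mul(-5, Add(-43, Mul(-1, -11)), Add(1, Add(-43, Mul(-1, -11))))))) = Add(29908, Mul(-1, Add(11743, Mul(-5, Add(-43, 11), Add(1, Add(-43, 11)))))) = Add(29908, Mul(-1, Add(11743, Mul(-5, -32, Add(1, -32))))) = Add(29908, Mul(-1, Add(11743, Mul(-5, -32, -31)))) = Add(29908, Mul(-1, Add(11743, -4960))) = Add(29908, Mul(-1, 6783)) = Add(29908, -6783) = 23125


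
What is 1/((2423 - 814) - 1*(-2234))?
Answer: 1/3843 ≈ 0.00026021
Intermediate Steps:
1/((2423 - 814) - 1*(-2234)) = 1/(1609 + 2234) = 1/3843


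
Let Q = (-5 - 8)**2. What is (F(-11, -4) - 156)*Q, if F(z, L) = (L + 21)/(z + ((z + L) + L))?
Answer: -793793/30 ≈ -26460.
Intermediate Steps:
F(z, L) = (21 + L)/(2*L + 2*z) (F(z, L) = (21 + L)/(z + ((L + z) + L)) = (21 + L)/(z + (z + 2*L)) = (21 + L)/(2*L + 2*z))
Q = 169 (Q = (-13)**2 = 169)
(F(-11, -4) - 156)*Q = ((21 - 4)/(2*(-4 - 11)) - 156)*169 = ((1/2)*17/(-15) - 156)*169 = ((1/2)*(-1/15)*17 - 156)*169 = (-17/30 - 156)*169 = -4697/30*169 = -793793/30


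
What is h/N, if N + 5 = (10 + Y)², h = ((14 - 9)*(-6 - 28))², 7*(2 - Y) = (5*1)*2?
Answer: 1416100/5231 ≈ 270.71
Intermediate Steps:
Y = 4/7 (Y = 2 - 5*1*2/7 = 2 - 5*2/7 = 2 - ⅐*10 = 2 - 10/7 = 4/7 ≈ 0.57143)
h = 28900 (h = (5*(-34))² = (-170)² = 28900)
N = 5231/49 (N = -5 + (10 + 4/7)² = -5 + (74/7)² = -5 + 5476/49 = 5231/49 ≈ 106.76)
h/N = 28900/(5231/49) = 28900*(49/5231) = 1416100/5231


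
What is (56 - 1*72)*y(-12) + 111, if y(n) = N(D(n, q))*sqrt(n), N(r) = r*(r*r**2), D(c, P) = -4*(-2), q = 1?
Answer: 111 - 131072*I*sqrt(3) ≈ 111.0 - 2.2702e+5*I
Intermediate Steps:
D(c, P) = 8
N(r) = r**4 (N(r) = r*r**3 = r**4)
y(n) = 4096*sqrt(n) (y(n) = 8**4*sqrt(n) = 4096*sqrt(n))
(56 - 1*72)*y(-12) + 111 = (56 - 1*72)*(4096*sqrt(-12)) + 111 = (56 - 72)*(4096*(2*I*sqrt(3))) + 111 = -131072*I*sqrt(3) + 111 = 111 - 131072*I*sqrt(3)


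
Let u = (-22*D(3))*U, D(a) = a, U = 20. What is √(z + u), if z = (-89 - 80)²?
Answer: √27241 ≈ 165.05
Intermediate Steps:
u = -1320 (u = -22*3*20 = -66*20 = -1320)
z = 28561 (z = (-169)² = 28561)
√(z + u) = √(28561 - 1320) = √27241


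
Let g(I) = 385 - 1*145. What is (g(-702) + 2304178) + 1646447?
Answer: 3950865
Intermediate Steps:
g(I) = 240 (g(I) = 385 - 145 = 240)
(g(-702) + 2304178) + 1646447 = (240 + 2304178) + 1646447 = 2304418 + 1646447 = 3950865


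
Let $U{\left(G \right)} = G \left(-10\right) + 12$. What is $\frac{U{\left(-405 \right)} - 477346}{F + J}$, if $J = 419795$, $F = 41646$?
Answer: $- \frac{473284}{461441} \approx -1.0257$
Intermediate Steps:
$U{\left(G \right)} = 12 - 10 G$ ($U{\left(G \right)} = - 10 G + 12 = 12 - 10 G$)
$\frac{U{\left(-405 \right)} - 477346}{F + J} = \frac{\left(12 - -4050\right) - 477346}{41646 + 419795} = \frac{\left(12 + 4050\right) - 477346}{461441} = \left(4062 - 477346\right) \frac{1}{461441} = \left(-473284\right) \frac{1}{461441} = - \frac{473284}{461441}$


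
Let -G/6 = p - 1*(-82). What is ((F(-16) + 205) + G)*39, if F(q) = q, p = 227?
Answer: -64935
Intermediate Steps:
G = -1854 (G = -6*(227 - 1*(-82)) = -6*(227 + 82) = -6*309 = -1854)
((F(-16) + 205) + G)*39 = ((-16 + 205) - 1854)*39 = (189 - 1854)*39 = -1665*39 = -64935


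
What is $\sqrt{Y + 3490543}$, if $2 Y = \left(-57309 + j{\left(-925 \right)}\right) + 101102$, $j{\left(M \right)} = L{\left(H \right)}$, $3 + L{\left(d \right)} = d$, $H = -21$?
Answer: $\frac{\sqrt{14049710}}{2} \approx 1874.1$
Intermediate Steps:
$L{\left(d \right)} = -3 + d$
$j{\left(M \right)} = -24$ ($j{\left(M \right)} = -3 - 21 = -24$)
$Y = \frac{43769}{2}$ ($Y = \frac{\left(-57309 - 24\right) + 101102}{2} = \frac{-57333 + 101102}{2} = \frac{1}{2} \cdot 43769 = \frac{43769}{2} \approx 21885.0$)
$\sqrt{Y + 3490543} = \sqrt{\frac{43769}{2} + 3490543} = \sqrt{\frac{7024855}{2}} = \frac{\sqrt{14049710}}{2}$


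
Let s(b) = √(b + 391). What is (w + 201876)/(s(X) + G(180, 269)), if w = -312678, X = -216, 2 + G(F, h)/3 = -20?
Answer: 7312932/4181 + 554010*√7/4181 ≈ 2099.7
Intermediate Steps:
G(F, h) = -66 (G(F, h) = -6 + 3*(-20) = -6 - 60 = -66)
s(b) = √(391 + b)
(w + 201876)/(s(X) + G(180, 269)) = (-312678 + 201876)/(√(391 - 216) - 66) = -110802/(√175 - 66) = -110802/(5*√7 - 66) = -110802/(-66 + 5*√7)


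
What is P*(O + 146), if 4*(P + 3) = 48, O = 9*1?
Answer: 1395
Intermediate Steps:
O = 9
P = 9 (P = -3 + (¼)*48 = -3 + 12 = 9)
P*(O + 146) = 9*(9 + 146) = 9*155 = 1395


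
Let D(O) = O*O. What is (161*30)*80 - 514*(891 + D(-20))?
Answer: -277174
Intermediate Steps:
D(O) = O**2
(161*30)*80 - 514*(891 + D(-20)) = (161*30)*80 - 514*(891 + (-20)**2) = 4830*80 - 514*(891 + 400) = 386400 - 514*1291 = 386400 - 663574 = -277174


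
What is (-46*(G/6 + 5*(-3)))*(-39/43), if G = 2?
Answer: -26312/43 ≈ -611.91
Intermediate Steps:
(-46*(G/6 + 5*(-3)))*(-39/43) = (-46*(2/6 + 5*(-3)))*(-39/43) = (-46*(2*(⅙) - 15))*(-39*1/43) = -46*(⅓ - 15)*(-39/43) = -46*(-44/3)*(-39/43) = (2024/3)*(-39/43) = -26312/43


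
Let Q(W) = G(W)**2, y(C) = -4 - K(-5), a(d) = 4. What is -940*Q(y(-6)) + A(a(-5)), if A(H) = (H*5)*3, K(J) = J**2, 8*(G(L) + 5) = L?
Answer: -1117875/16 ≈ -69867.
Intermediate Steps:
G(L) = -5 + L/8
y(C) = -29 (y(C) = -4 - 1*(-5)**2 = -4 - 1*25 = -4 - 25 = -29)
A(H) = 15*H (A(H) = (5*H)*3 = 15*H)
Q(W) = (-5 + W/8)**2
-940*Q(y(-6)) + A(a(-5)) = -235*(-40 - 29)**2/16 + 15*4 = -235*(-69)**2/16 + 60 = -235*4761/16 + 60 = -940*4761/64 + 60 = -1118835/16 + 60 = -1117875/16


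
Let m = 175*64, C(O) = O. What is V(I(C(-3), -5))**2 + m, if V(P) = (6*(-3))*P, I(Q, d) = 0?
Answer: 11200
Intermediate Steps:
V(P) = -18*P
m = 11200
V(I(C(-3), -5))**2 + m = (-18*0)**2 + 11200 = 0**2 + 11200 = 0 + 11200 = 11200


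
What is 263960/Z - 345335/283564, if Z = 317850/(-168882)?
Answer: -421361734959461/3004360580 ≈ -1.4025e+5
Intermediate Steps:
Z = -52975/28147 (Z = 317850*(-1/168882) = -52975/28147 ≈ -1.8821)
263960/Z - 345335/283564 = 263960/(-52975/28147) - 345335/283564 = 263960*(-28147/52975) - 345335*1/283564 = -1485936424/10595 - 345335/283564 = -421361734959461/3004360580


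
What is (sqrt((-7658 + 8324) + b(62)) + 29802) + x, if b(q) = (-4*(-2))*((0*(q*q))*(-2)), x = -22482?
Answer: 7320 + 3*sqrt(74) ≈ 7345.8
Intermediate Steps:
b(q) = 0 (b(q) = 8*((0*q**2)*(-2)) = 8*(0*(-2)) = 8*0 = 0)
(sqrt((-7658 + 8324) + b(62)) + 29802) + x = (sqrt((-7658 + 8324) + 0) + 29802) - 22482 = (sqrt(666 + 0) + 29802) - 22482 = (sqrt(666) + 29802) - 22482 = (3*sqrt(74) + 29802) - 22482 = (29802 + 3*sqrt(74)) - 22482 = 7320 + 3*sqrt(74)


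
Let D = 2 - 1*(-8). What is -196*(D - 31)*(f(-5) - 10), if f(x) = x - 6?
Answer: -86436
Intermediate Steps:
D = 10 (D = 2 + 8 = 10)
f(x) = -6 + x
-196*(D - 31)*(f(-5) - 10) = -196*(10 - 31)*((-6 - 5) - 10) = -(-4116)*(-11 - 10) = -(-4116)*(-21) = -196*441 = -86436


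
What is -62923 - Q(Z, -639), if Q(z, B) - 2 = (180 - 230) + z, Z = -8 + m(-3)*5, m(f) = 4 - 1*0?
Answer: -62887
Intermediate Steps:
m(f) = 4 (m(f) = 4 + 0 = 4)
Z = 12 (Z = -8 + 4*5 = -8 + 20 = 12)
Q(z, B) = -48 + z (Q(z, B) = 2 + ((180 - 230) + z) = 2 + (-50 + z) = -48 + z)
-62923 - Q(Z, -639) = -62923 - (-48 + 12) = -62923 - 1*(-36) = -62923 + 36 = -62887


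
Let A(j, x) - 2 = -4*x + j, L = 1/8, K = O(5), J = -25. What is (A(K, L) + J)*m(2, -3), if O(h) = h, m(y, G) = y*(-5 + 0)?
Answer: 185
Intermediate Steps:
m(y, G) = -5*y (m(y, G) = y*(-5) = -5*y)
K = 5
L = ⅛ ≈ 0.12500
A(j, x) = 2 + j - 4*x (A(j, x) = 2 + (-4*x + j) = 2 + (j - 4*x) = 2 + j - 4*x)
(A(K, L) + J)*m(2, -3) = ((2 + 5 - 4*⅛) - 25)*(-5*2) = ((2 + 5 - ½) - 25)*(-10) = (13/2 - 25)*(-10) = -37/2*(-10) = 185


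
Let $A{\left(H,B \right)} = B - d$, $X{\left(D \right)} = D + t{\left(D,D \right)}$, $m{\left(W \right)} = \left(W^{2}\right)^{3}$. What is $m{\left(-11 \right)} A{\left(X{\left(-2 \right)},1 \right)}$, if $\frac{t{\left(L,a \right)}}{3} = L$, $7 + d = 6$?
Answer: $3543122$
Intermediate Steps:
$d = -1$ ($d = -7 + 6 = -1$)
$t{\left(L,a \right)} = 3 L$
$m{\left(W \right)} = W^{6}$
$X{\left(D \right)} = 4 D$ ($X{\left(D \right)} = D + 3 D = 4 D$)
$A{\left(H,B \right)} = 1 + B$ ($A{\left(H,B \right)} = B - -1 = B + 1 = 1 + B$)
$m{\left(-11 \right)} A{\left(X{\left(-2 \right)},1 \right)} = \left(-11\right)^{6} \left(1 + 1\right) = 1771561 \cdot 2 = 3543122$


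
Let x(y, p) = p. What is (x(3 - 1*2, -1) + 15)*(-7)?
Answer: -98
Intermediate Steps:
(x(3 - 1*2, -1) + 15)*(-7) = (-1 + 15)*(-7) = 14*(-7) = -98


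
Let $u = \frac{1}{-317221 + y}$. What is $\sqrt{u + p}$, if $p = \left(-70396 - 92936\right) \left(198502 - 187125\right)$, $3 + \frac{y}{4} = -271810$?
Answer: $\frac{i \sqrt{3665437573182728484029}}{1404473} \approx 43107.0 i$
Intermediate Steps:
$y = -1087252$ ($y = -12 + 4 \left(-271810\right) = -12 - 1087240 = -1087252$)
$p = -1858228164$ ($p = \left(-163332\right) 11377 = -1858228164$)
$u = - \frac{1}{1404473}$ ($u = \frac{1}{-317221 - 1087252} = \frac{1}{-1404473} = - \frac{1}{1404473} \approx -7.1201 \cdot 10^{-7}$)
$\sqrt{u + p} = \sqrt{- \frac{1}{1404473} - 1858228164} = \sqrt{- \frac{2609831284177573}{1404473}} = \frac{i \sqrt{3665437573182728484029}}{1404473}$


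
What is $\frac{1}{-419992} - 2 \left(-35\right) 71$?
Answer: $\frac{2087360239}{419992} \approx 4970.0$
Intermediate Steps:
$\frac{1}{-419992} - 2 \left(-35\right) 71 = - \frac{1}{419992} - \left(-70\right) 71 = - \frac{1}{419992} - -4970 = - \frac{1}{419992} + 4970 = \frac{2087360239}{419992}$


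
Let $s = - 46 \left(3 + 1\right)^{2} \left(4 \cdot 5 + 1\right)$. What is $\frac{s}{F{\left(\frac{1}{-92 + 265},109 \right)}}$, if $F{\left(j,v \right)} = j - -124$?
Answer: $- \frac{891296}{7151} \approx -124.64$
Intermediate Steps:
$F{\left(j,v \right)} = 124 + j$ ($F{\left(j,v \right)} = j + 124 = 124 + j$)
$s = -15456$ ($s = - 46 \cdot 4^{2} \left(20 + 1\right) = \left(-46\right) 16 \cdot 21 = \left(-736\right) 21 = -15456$)
$\frac{s}{F{\left(\frac{1}{-92 + 265},109 \right)}} = - \frac{15456}{124 + \frac{1}{-92 + 265}} = - \frac{15456}{124 + \frac{1}{173}} = - \frac{15456}{\frac{21453}{173}} = \left(-15456\right) \frac{173}{21453} = - \frac{891296}{7151}$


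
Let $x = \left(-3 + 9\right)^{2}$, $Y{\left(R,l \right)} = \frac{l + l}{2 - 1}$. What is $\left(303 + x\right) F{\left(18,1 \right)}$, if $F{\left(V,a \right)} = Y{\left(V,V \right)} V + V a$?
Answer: $225774$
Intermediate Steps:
$Y{\left(R,l \right)} = 2 l$ ($Y{\left(R,l \right)} = \frac{2 l}{1} = 2 l 1 = 2 l$)
$x = 36$ ($x = 6^{2} = 36$)
$F{\left(V,a \right)} = 2 V^{2} + V a$ ($F{\left(V,a \right)} = 2 V V + V a = 2 V^{2} + V a$)
$\left(303 + x\right) F{\left(18,1 \right)} = \left(303 + 36\right) 18 \left(1 + 2 \cdot 18\right) = 339 \cdot 18 \left(1 + 36\right) = 339 \cdot 18 \cdot 37 = 339 \cdot 666 = 225774$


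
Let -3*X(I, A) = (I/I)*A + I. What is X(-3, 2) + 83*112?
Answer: 27889/3 ≈ 9296.3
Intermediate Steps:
X(I, A) = -A/3 - I/3 (X(I, A) = -((I/I)*A + I)/3 = -(1*A + I)/3 = -(A + I)/3 = -A/3 - I/3)
X(-3, 2) + 83*112 = (-⅓*2 - ⅓*(-3)) + 83*112 = (-⅔ + 1) + 9296 = ⅓ + 9296 = 27889/3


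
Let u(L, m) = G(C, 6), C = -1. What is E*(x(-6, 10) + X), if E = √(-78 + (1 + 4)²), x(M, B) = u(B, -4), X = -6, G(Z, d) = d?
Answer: 0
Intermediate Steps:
u(L, m) = 6
x(M, B) = 6
E = I*√53 (E = √(-78 + 5²) = √(-78 + 25) = √(-53) = I*√53 ≈ 7.2801*I)
E*(x(-6, 10) + X) = (I*√53)*(6 - 6) = (I*√53)*0 = 0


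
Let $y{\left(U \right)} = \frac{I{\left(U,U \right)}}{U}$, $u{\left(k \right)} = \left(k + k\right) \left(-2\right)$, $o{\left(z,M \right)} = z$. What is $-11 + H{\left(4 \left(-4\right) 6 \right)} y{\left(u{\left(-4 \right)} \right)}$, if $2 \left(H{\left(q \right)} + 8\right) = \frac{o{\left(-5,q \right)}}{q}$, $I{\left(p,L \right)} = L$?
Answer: $- \frac{3643}{192} \approx -18.974$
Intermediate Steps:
$u{\left(k \right)} = - 4 k$ ($u{\left(k \right)} = 2 k \left(-2\right) = - 4 k$)
$H{\left(q \right)} = -8 - \frac{5}{2 q}$ ($H{\left(q \right)} = -8 + \frac{\left(-5\right) \frac{1}{q}}{2} = -8 - \frac{5}{2 q}$)
$y{\left(U \right)} = 1$ ($y{\left(U \right)} = \frac{U}{U} = 1$)
$-11 + H{\left(4 \left(-4\right) 6 \right)} y{\left(u{\left(-4 \right)} \right)} = -11 + \left(-8 - \frac{5}{2 \cdot 4 \left(-4\right) 6}\right) 1 = -11 + \left(-8 - \frac{5}{2 \left(\left(-16\right) 6\right)}\right) 1 = -11 + \left(-8 - \frac{5}{2 \left(-96\right)}\right) 1 = -11 + \left(-8 - - \frac{5}{192}\right) 1 = -11 + \left(-8 + \frac{5}{192}\right) 1 = -11 - \frac{1531}{192} = - \frac{3643}{192}$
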